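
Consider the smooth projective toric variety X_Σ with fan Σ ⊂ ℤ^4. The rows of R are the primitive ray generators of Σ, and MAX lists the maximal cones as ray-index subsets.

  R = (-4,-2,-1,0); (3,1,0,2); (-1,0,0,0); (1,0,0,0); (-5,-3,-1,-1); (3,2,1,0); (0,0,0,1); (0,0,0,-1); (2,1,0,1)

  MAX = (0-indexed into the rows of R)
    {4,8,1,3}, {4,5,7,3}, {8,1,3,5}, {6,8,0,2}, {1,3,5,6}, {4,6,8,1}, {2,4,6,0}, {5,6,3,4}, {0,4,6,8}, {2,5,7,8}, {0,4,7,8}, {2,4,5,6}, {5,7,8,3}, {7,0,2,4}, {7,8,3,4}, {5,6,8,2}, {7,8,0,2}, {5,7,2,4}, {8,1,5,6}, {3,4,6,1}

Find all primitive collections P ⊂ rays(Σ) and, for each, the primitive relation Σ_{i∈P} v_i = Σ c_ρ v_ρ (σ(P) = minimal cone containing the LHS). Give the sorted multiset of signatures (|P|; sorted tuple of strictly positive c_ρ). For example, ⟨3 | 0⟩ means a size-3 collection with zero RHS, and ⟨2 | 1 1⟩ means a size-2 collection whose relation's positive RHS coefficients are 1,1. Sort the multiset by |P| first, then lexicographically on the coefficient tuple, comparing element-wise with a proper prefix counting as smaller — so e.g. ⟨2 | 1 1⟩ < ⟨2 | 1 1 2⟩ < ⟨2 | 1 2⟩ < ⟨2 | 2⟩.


11 minimal non-faces of Δ(Σ) (on 9 rays):

  P={2,3}:  v_{2} + v_{3} = 0  ⇒ sig = ⟨2 | 0⟩
  P={6,7}:  v_{6} + v_{7} = 0  ⇒ sig = ⟨2 | 0⟩
  P={0,5}:  v_{0} + v_{5} = v_{2}  ⇒ sig = ⟨2 | 1⟩
  P={0,3}:  v_{0} + v_{3} = v_{4} + v_{8}  ⇒ sig = ⟨2 | 1 1⟩
  P={1,2}:  v_{1} + v_{2} = v_{6} + v_{8}  ⇒ sig = ⟨2 | 1 1⟩
  P={1,7}:  v_{1} + v_{7} = v_{3} + v_{8}  ⇒ sig = ⟨2 | 1 1⟩
  P={0,1}:  v_{0} + v_{1} = v_{4} + v_{6} + 2·v_{8}  ⇒ sig = ⟨2 | 1 1 2⟩
  P={4,5,8}:  v_{4} + v_{5} + v_{8} = 0  ⇒ sig = ⟨3 | 0⟩
  P={2,4,8}:  v_{2} + v_{4} + v_{8} = v_{0}  ⇒ sig = ⟨3 | 1⟩
  P={3,6,8}:  v_{3} + v_{6} + v_{8} = v_{1}  ⇒ sig = ⟨3 | 1⟩
  P={1,4,5}:  v_{1} + v_{4} + v_{5} = v_{3} + v_{6}  ⇒ sig = ⟨3 | 1 1⟩

Hence PRS(X_Σ) =
    ⟨2 | 0⟩
    ⟨2 | 0⟩
    ⟨2 | 1⟩
    ⟨2 | 1 1⟩
    ⟨2 | 1 1⟩
    ⟨2 | 1 1⟩
    ⟨2 | 1 1 2⟩
    ⟨3 | 0⟩
    ⟨3 | 1⟩
    ⟨3 | 1⟩
    ⟨3 | 1 1⟩


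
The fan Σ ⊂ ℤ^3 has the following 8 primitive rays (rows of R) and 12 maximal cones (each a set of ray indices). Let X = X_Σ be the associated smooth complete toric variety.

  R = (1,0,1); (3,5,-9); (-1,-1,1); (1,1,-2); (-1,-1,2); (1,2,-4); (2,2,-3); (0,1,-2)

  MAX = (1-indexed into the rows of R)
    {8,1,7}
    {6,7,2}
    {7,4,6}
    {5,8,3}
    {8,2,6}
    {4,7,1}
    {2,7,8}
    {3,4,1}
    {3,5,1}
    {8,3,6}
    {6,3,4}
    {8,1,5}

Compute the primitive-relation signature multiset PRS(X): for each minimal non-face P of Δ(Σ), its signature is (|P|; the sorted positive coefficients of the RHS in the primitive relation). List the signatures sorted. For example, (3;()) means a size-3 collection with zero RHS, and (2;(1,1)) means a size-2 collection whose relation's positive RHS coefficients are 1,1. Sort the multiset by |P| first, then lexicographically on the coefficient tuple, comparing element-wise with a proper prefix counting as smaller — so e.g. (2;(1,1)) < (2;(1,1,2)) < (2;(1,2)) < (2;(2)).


The 12 primitive collections of Σ (r=8, n=3):

  P={4,5}:  v_{4} + v_{5} = 0  ⇒ sig = (2;())
  P={1,6}:  v_{1} + v_{6} = v_{7}  ⇒ sig = (2;(1))
  P={3,7}:  v_{3} + v_{7} = v_{4}  ⇒ sig = (2;(1))
  P={4,8}:  v_{4} + v_{8} = v_{6}  ⇒ sig = (2;(1))
  P={5,6}:  v_{5} + v_{6} = v_{8}  ⇒ sig = (2;(1))
  P={5,7}:  v_{5} + v_{7} = v_{1} + v_{8}  ⇒ sig = (2;(1,1))
  P={1,2}:  v_{1} + v_{2} = 2·v_{7} + v_{8}  ⇒ sig = (2;(1,2))
  P={2,4}:  v_{2} + v_{4} = 2·v_{6} + v_{7}  ⇒ sig = (2;(1,2))
  P={2,5}:  v_{2} + v_{5} = v_{7} + 2·v_{8}  ⇒ sig = (2;(1,2))
  P={2,3}:  v_{2} + v_{3} = 2·v_{6}  ⇒ sig = (2;(2))
  P={1,3,8}:  v_{1} + v_{3} + v_{8} = 0  ⇒ sig = (3;())
  P={6,7,8}:  v_{6} + v_{7} + v_{8} = v_{2}  ⇒ sig = (3;(1))

Sorted signature multiset PRS(X):
    (2;())
    (2;(1))
    (2;(1))
    (2;(1))
    (2;(1))
    (2;(1,1))
    (2;(1,2))
    (2;(1,2))
    (2;(1,2))
    (2;(2))
    (3;())
    (3;(1))


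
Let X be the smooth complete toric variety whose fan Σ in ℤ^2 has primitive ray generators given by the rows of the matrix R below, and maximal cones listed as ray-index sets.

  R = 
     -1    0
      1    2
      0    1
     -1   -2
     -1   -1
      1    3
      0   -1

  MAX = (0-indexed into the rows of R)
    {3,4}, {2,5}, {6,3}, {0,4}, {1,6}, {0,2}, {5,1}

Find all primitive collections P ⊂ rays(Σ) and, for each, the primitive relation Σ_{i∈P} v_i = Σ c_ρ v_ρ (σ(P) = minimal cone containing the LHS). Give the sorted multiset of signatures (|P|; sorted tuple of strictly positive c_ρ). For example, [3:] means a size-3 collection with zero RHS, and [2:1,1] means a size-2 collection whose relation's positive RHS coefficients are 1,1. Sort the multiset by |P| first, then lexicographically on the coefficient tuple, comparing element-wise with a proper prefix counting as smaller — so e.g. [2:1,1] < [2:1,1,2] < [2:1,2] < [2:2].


14 collections generate NE(X_Σ); each relation:

  {1,3}:  v_{1} + v_{3} = 0 — sig = [2:]
  {2,6}:  v_{2} + v_{6} = 0 — sig = [2:]
  {0,6}:  v_{0} + v_{6} = v_{4} — sig = [2:1]
  {1,2}:  v_{1} + v_{2} = v_{5} — sig = [2:1]
  {1,4}:  v_{1} + v_{4} = v_{2} — sig = [2:1]
  {2,3}:  v_{2} + v_{3} = v_{4} — sig = [2:1]
  {2,4}:  v_{2} + v_{4} = v_{0} — sig = [2:1]
  {3,5}:  v_{3} + v_{5} = v_{2} — sig = [2:1]
  {4,6}:  v_{4} + v_{6} = v_{3} — sig = [2:1]
  {5,6}:  v_{5} + v_{6} = v_{1} — sig = [2:1]
  {0,1}:  v_{0} + v_{1} = 2·v_{2} — sig = [2:2]
  {0,3}:  v_{0} + v_{3} = 2·v_{4} — sig = [2:2]
  {4,5}:  v_{4} + v_{5} = 2·v_{2} — sig = [2:2]
  {0,5}:  v_{0} + v_{5} = 3·v_{2} — sig = [2:3]

so the primitive-relation signature multiset is
[[2:], [2:], [2:1], [2:1], [2:1], [2:1], [2:1], [2:1], [2:1], [2:1], [2:2], [2:2], [2:2], [2:3]]


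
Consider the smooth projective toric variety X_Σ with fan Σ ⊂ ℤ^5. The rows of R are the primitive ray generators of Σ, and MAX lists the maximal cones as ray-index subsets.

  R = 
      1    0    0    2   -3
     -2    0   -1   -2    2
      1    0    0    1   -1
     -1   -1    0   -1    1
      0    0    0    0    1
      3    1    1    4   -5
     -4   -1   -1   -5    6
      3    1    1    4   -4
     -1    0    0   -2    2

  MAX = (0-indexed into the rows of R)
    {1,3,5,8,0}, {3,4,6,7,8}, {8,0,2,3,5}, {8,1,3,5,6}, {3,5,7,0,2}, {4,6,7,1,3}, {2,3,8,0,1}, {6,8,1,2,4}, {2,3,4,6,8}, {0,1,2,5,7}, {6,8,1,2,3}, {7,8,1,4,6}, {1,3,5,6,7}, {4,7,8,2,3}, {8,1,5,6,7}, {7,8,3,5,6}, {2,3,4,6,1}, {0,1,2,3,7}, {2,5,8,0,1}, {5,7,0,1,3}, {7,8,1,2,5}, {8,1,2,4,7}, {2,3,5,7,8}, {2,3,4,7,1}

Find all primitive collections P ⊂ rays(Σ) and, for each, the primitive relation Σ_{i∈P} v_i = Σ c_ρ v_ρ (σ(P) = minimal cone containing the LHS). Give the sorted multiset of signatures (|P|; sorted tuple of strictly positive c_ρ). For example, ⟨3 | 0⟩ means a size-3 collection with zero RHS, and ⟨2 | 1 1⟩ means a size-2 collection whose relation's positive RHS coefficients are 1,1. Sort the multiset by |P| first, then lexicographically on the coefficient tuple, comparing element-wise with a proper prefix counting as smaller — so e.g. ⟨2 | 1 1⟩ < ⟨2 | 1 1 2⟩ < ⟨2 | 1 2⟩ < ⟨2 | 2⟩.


9 collections generate NE(X_Σ); each relation:

  {4,5}:  v_{4} + v_{5} = v_{7} — sig = ⟨2 | 1⟩
  {0,6}:  v_{0} + v_{6} = v_{1} + v_{3} — sig = ⟨2 | 1 1⟩
  {0,4}:  v_{0} + v_{4} = v_{1} + v_{2} + v_{3} + v_{7} — sig = ⟨2 | 1 1 1 1⟩
  {2,5,6}:  v_{2} + v_{5} + v_{6} = 0 — sig = ⟨3 | 0⟩
  {0,7,8}:  v_{0} + v_{7} + v_{8} = v_{5} — sig = ⟨3 | 1⟩
  {2,6,7}:  v_{2} + v_{6} + v_{7} = v_{4} — sig = ⟨3 | 1⟩
  {1,2,3,5}:  v_{1} + v_{2} + v_{3} + v_{5} = v_{0} — sig = ⟨4 | 1⟩
  {1,3,4,8}:  v_{1} + v_{3} + v_{4} + v_{8} = v_{6} — sig = ⟨4 | 1⟩
  {1,3,7,8}:  v_{1} + v_{3} + v_{7} + v_{8} = v_{5} + v_{6} — sig = ⟨4 | 1 1⟩

Hence PRS(X_Σ) =
    ⟨2 | 1⟩
    ⟨2 | 1 1⟩
    ⟨2 | 1 1 1 1⟩
    ⟨3 | 0⟩
    ⟨3 | 1⟩
    ⟨3 | 1⟩
    ⟨4 | 1⟩
    ⟨4 | 1⟩
    ⟨4 | 1 1⟩


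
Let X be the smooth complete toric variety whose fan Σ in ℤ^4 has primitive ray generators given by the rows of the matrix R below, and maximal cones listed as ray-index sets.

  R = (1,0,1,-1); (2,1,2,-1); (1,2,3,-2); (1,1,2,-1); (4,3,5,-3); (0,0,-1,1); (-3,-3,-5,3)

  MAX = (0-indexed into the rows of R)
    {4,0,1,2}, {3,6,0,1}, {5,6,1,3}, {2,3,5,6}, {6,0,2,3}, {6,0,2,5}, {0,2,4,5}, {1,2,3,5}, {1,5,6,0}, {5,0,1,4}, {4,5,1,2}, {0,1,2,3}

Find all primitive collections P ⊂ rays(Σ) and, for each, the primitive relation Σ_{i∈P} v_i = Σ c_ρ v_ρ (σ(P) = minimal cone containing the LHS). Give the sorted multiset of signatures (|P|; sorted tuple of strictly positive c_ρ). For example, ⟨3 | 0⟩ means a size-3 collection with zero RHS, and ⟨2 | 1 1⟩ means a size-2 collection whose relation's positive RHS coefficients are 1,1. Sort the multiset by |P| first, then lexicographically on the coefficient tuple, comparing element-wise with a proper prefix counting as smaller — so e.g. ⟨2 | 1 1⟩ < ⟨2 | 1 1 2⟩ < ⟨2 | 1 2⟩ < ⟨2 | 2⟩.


The 5 primitive collections of Σ (r=7, n=4):

  P = {4,6}:  v_{4} + v_{6} = v_{0} + v_{5} ; sig = ⟨2 | 1 1⟩
  P = {3,4}:  v_{3} + v_{4} = 2·v_{1} + v_{2} ; sig = ⟨2 | 1 2⟩
  P = {1,2,6}:  v_{1} + v_{2} + v_{6} = 0 ; sig = ⟨3 | 0⟩
  P = {0,3,5}:  v_{0} + v_{3} + v_{5} = v_{1} ; sig = ⟨3 | 1⟩
  P = {0,1,2,5}:  v_{0} + v_{1} + v_{2} + v_{5} = v_{4} ; sig = ⟨4 | 1⟩

Signatures (|P|; sorted positive RHS coefficients), sorted:
[⟨2 | 1 1⟩, ⟨2 | 1 2⟩, ⟨3 | 0⟩, ⟨3 | 1⟩, ⟨4 | 1⟩]


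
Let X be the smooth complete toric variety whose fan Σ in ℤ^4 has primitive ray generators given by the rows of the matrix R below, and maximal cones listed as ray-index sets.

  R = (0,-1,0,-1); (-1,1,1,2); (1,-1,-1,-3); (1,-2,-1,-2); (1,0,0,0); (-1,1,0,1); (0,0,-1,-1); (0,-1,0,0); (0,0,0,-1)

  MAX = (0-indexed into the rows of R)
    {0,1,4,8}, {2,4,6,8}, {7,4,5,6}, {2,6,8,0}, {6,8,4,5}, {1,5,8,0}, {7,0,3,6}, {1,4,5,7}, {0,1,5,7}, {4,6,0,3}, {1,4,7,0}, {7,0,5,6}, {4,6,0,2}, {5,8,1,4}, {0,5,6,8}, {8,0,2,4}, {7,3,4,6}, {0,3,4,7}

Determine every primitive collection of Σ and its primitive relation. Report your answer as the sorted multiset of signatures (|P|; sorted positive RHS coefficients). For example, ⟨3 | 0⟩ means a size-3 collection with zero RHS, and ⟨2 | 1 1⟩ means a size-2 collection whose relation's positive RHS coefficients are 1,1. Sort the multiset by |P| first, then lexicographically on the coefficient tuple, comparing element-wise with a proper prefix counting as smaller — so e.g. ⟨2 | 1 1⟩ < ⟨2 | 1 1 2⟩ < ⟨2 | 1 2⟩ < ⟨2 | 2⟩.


Σ has 12 primitive collections:

  P={1,2}:  v_{1} + v_{2} = v_{8} — sig = ⟨2 | 1⟩
  P={1,3}:  v_{1} + v_{3} = v_{7} — sig = ⟨2 | 1⟩
  P={1,6}:  v_{1} + v_{6} = v_{5} — sig = ⟨2 | 1⟩
  P={7,8}:  v_{7} + v_{8} = v_{0} — sig = ⟨2 | 1⟩
  P={2,5}:  v_{2} + v_{5} = v_{6} + v_{8} — sig = ⟨2 | 1 1⟩
  P={3,5}:  v_{3} + v_{5} = v_{6} + v_{7} — sig = ⟨2 | 1 1⟩
  P={2,7}:  v_{2} + v_{7} = 2·v_{0} + v_{4} + v_{6} — sig = ⟨2 | 1 1 2⟩
  P={3,8}:  v_{3} + v_{8} = 2·v_{0} + v_{4} + v_{6} — sig = ⟨2 | 1 1 2⟩
  P={2,3}:  v_{2} + v_{3} = 3·v_{0} + 2·v_{4} + 2·v_{6} — sig = ⟨2 | 2 2 3⟩
  P={0,4,5}:  v_{0} + v_{4} + v_{5} = 0 — sig = ⟨3 | 0⟩
  P={0,4,6,7}:  v_{0} + v_{4} + v_{6} + v_{7} = v_{3} — sig = ⟨4 | 1⟩
  P={0,4,6,8}:  v_{0} + v_{4} + v_{6} + v_{8} = v_{2} — sig = ⟨4 | 1⟩

Sorted signature multiset PRS(X):
    ⟨2 | 1⟩
    ⟨2 | 1⟩
    ⟨2 | 1⟩
    ⟨2 | 1⟩
    ⟨2 | 1 1⟩
    ⟨2 | 1 1⟩
    ⟨2 | 1 1 2⟩
    ⟨2 | 1 1 2⟩
    ⟨2 | 2 2 3⟩
    ⟨3 | 0⟩
    ⟨4 | 1⟩
    ⟨4 | 1⟩


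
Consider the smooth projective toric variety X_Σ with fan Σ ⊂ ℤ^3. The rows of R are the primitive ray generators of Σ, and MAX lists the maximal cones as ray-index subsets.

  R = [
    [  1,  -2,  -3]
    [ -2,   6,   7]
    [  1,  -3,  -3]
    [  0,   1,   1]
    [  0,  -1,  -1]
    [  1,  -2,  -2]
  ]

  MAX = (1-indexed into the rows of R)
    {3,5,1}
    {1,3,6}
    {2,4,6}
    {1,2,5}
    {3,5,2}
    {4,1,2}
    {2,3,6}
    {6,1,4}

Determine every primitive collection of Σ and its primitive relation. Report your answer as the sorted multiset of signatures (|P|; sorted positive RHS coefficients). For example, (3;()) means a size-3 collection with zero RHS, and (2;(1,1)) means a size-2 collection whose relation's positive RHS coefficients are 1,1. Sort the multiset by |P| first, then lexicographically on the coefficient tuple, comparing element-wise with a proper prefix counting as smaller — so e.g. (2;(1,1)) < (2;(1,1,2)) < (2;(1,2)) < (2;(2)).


Minimal non-faces — 5 found among 6 rays, 8 max cones:

  P={4,5}:  v_{4} + v_{5} = 0  so sig = (2;())
  P={3,4}:  v_{3} + v_{4} = v_{6}  so sig = (2;(1))
  P={5,6}:  v_{5} + v_{6} = v_{3}  so sig = (2;(1))
  P={1,2,3}:  v_{1} + v_{2} + v_{3} = v_{4}  so sig = (3;(1))
  P={1,2,6}:  v_{1} + v_{2} + v_{6} = 2·v_{4}  so sig = (3;(2))

Sorted signature multiset PRS(X):
    (2;())
    (2;(1))
    (2;(1))
    (3;(1))
    (3;(2))


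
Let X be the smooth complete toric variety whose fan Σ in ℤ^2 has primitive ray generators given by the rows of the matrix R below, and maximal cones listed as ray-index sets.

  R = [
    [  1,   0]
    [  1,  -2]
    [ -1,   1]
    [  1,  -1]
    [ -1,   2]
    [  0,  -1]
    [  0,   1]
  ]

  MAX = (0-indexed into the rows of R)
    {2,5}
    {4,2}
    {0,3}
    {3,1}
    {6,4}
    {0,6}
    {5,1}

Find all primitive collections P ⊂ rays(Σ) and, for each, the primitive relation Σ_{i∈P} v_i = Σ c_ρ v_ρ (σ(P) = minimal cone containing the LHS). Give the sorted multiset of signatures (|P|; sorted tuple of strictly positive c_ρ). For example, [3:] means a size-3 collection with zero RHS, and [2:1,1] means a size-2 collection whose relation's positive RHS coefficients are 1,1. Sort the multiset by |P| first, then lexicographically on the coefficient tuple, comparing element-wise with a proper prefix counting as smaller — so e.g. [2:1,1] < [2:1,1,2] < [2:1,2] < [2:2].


|primitive collections| = 14. Relations:

  {1,4}:  v_{1} + v_{4} = 0  ⇒ sig = [2:]
  {2,3}:  v_{2} + v_{3} = 0  ⇒ sig = [2:]
  {5,6}:  v_{5} + v_{6} = 0  ⇒ sig = [2:]
  {0,2}:  v_{0} + v_{2} = v_{6}  ⇒ sig = [2:1]
  {0,5}:  v_{0} + v_{5} = v_{3}  ⇒ sig = [2:1]
  {1,2}:  v_{1} + v_{2} = v_{5}  ⇒ sig = [2:1]
  {1,6}:  v_{1} + v_{6} = v_{3}  ⇒ sig = [2:1]
  {2,6}:  v_{2} + v_{6} = v_{4}  ⇒ sig = [2:1]
  {3,4}:  v_{3} + v_{4} = v_{6}  ⇒ sig = [2:1]
  {3,5}:  v_{3} + v_{5} = v_{1}  ⇒ sig = [2:1]
  {3,6}:  v_{3} + v_{6} = v_{0}  ⇒ sig = [2:1]
  {4,5}:  v_{4} + v_{5} = v_{2}  ⇒ sig = [2:1]
  {0,1}:  v_{0} + v_{1} = 2·v_{3}  ⇒ sig = [2:2]
  {0,4}:  v_{0} + v_{4} = 2·v_{6}  ⇒ sig = [2:2]

Hence PRS(X_Σ) =
[[2:], [2:], [2:], [2:1], [2:1], [2:1], [2:1], [2:1], [2:1], [2:1], [2:1], [2:1], [2:2], [2:2]]


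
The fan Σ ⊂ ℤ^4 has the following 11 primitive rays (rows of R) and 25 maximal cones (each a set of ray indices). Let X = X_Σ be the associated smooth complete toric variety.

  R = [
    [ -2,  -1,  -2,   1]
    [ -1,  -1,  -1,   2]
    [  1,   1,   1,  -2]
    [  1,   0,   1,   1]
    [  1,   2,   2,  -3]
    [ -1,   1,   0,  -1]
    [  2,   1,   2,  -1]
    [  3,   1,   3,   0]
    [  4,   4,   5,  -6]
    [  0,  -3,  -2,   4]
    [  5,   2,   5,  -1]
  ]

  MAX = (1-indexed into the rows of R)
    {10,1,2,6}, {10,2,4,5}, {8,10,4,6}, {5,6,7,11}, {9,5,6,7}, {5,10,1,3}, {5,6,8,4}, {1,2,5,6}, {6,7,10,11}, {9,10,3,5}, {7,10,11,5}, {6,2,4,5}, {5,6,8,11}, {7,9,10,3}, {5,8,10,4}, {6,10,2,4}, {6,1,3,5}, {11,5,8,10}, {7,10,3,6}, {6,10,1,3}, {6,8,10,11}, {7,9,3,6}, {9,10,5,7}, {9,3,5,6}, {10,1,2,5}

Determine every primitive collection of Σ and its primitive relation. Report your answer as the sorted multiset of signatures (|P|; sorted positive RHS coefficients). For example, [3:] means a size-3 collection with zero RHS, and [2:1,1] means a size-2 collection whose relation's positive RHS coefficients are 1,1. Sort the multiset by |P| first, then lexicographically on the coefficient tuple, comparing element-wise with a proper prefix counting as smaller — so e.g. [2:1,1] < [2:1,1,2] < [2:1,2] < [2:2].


Δ(Σ) — 11 vertices, 22 min non-faces:

  {1,7}:  v_{1} + v_{7} = 0  so sig = [2:]
  {2,3}:  v_{2} + v_{3} = 0  so sig = [2:]
  {1,4}:  v_{1} + v_{4} = v_{2}  so sig = [2:1]
  {1,8}:  v_{1} + v_{8} = v_{4}  so sig = [2:1]
  {1,11}:  v_{1} + v_{11} = v_{8}  so sig = [2:1]
  {2,7}:  v_{2} + v_{7} = v_{4}  so sig = [2:1]
  {3,4}:  v_{3} + v_{4} = v_{7}  so sig = [2:1]
  {4,7}:  v_{4} + v_{7} = v_{8}  so sig = [2:1]
  {7,8}:  v_{7} + v_{8} = v_{11}  so sig = [2:1]
  {1,9}:  v_{1} + v_{9} = v_{3} + v_{5}  so sig = [2:1,1]
  {2,9}:  v_{2} + v_{9} = v_{5} + v_{7}  so sig = [2:1,1]
  {2,11}:  v_{2} + v_{11} = v_{4} + v_{8}  so sig = [2:1,1]
  {4,9}:  v_{4} + v_{9} = v_{5} + 2·v_{7}  so sig = [2:1,2]
  {8,9}:  v_{8} + v_{9} = v_{5} + 3·v_{7}  so sig = [2:1,3]
  {9,11}:  v_{9} + v_{11} = v_{5} + 4·v_{7}  so sig = [2:1,4]
  {2,8}:  v_{2} + v_{8} = 2·v_{4}  so sig = [2:2]
  {3,8}:  v_{3} + v_{8} = 2·v_{7}  so sig = [2:2]
  {4,11}:  v_{4} + v_{11} = 2·v_{8}  so sig = [2:2]
  {3,11}:  v_{3} + v_{11} = 3·v_{7}  so sig = [2:3]
  {5,6,10}:  v_{5} + v_{6} + v_{10} = 0  so sig = [3:]
  {3,5,7}:  v_{3} + v_{5} + v_{7} = v_{9}  so sig = [3:1]
  {6,9,10}:  v_{6} + v_{9} + v_{10} = v_{3} + v_{7}  so sig = [3:1,1]

Hence PRS(X_Σ) =
    |P|=2: 19 collections, coeffs (), (), (1), (1), (1), (1), (1), (1), (1), (1,1), (1,1), (1,1), (1,2), (1,3), (1,4), (2), (2), (2), (3)
    |P|=3: 3 collections, coeffs (), (1), (1,1)


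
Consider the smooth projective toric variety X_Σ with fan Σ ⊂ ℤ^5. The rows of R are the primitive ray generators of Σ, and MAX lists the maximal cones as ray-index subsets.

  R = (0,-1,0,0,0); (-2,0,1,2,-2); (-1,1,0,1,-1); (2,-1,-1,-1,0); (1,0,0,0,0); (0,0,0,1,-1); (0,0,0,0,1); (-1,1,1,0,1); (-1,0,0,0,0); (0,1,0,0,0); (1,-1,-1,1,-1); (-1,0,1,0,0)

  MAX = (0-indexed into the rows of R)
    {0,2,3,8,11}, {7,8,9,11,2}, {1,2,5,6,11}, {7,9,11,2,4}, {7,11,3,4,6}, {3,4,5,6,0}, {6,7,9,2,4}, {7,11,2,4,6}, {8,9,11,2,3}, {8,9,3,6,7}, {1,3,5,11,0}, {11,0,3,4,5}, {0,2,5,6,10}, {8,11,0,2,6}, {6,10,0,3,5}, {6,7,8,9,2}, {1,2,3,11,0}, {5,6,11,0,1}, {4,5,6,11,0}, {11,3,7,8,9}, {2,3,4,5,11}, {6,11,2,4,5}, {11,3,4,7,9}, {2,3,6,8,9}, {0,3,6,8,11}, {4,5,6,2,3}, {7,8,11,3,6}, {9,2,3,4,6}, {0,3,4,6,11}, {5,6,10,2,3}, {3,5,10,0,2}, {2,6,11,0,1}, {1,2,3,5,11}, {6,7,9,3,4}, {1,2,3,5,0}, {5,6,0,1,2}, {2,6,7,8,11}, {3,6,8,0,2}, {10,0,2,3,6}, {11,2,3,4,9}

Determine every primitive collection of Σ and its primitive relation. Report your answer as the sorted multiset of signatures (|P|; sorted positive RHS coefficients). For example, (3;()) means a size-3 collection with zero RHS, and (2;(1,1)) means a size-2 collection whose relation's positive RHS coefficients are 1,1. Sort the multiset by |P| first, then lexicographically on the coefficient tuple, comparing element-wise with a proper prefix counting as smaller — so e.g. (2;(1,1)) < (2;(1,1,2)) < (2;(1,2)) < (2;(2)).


Minimal non-faces — 24 found among 12 rays, 40 max cones:

  P={0,9}:  v_{0} + v_{9} = 0  ⟹  sig = (2;())
  P={4,8}:  v_{4} + v_{8} = 0  ⟹  sig = (2;())
  P={0,7}:  v_{0} + v_{7} = v_{6} + v_{11}  ⟹  sig = (2;(1,1))
  P={5,8}:  v_{5} + v_{8} = v_{0} + v_{2}  ⟹  sig = (2;(1,1))
  P={5,9}:  v_{5} + v_{9} = v_{2} + v_{4}  ⟹  sig = (2;(1,1))
  P={7,10}:  v_{7} + v_{10} = v_{5} + v_{6}  ⟹  sig = (2;(1,1))
  P={10,11}:  v_{10} + v_{11} = v_{0} + v_{5}  ⟹  sig = (2;(1,1))
  P={1,9}:  v_{1} + v_{9} = v_{2} + v_{5} + v_{11}  ⟹  sig = (2;(1,1,1))
  P={5,7}:  v_{5} + v_{7} = v_{2} + v_{4} + v_{6} + v_{11}  ⟹  sig = (2;(1,1,1,1))
  P={9,10}:  v_{9} + v_{10} = v_{2} + v_{3} + v_{5} + v_{6}  ⟹  sig = (2;(1,1,1,1))
  P={1,7}:  v_{1} + v_{7} = v_{2} + v_{5} + v_{6} + 2·v_{11}  ⟹  sig = (2;(1,1,1,2))
  P={4,10}:  v_{4} + v_{10} = v_{3} + 2·v_{5} + v_{6}  ⟹  sig = (2;(1,1,2))
  P={8,10}:  v_{8} + v_{10} = 2·v_{0} + 2·v_{2} + v_{3} + v_{6}  ⟹  sig = (2;(1,1,2,2))
  P={1,4}:  v_{1} + v_{4} = 2·v_{5} + v_{11}  ⟹  sig = (2;(1,2))
  P={1,8}:  v_{1} + v_{8} = 2·v_{0} + 2·v_{2} + v_{11}  ⟹  sig = (2;(1,2,2))
  P={1,10}:  v_{1} + v_{10} = 2·v_{0} + v_{2} + 2·v_{5}  ⟹  sig = (2;(1,2,2))
  P={0,2,4}:  v_{0} + v_{2} + v_{4} = v_{5}  ⟹  sig = (3;(1))
  P={2,3,7}:  v_{2} + v_{3} + v_{7} = v_{9}  ⟹  sig = (3;(1))
  P={6,9,11}:  v_{6} + v_{9} + v_{11} = v_{7}  ⟹  sig = (3;(1))
  P={1,3,6}:  v_{1} + v_{3} + v_{6} = v_{0} + v_{5}  ⟹  sig = (3;(1,1))
  P={2,3,6,11}:  v_{2} + v_{3} + v_{6} + v_{11} = 0  ⟹  sig = (4;())
  P={0,2,5,11}:  v_{0} + v_{2} + v_{5} + v_{11} = v_{1}  ⟹  sig = (4;(1))
  P={3,5,6,11}:  v_{3} + v_{5} + v_{6} + v_{11} = v_{0} + v_{4}  ⟹  sig = (4;(1,1))
  P={0,2,3,5,6}:  v_{0} + v_{2} + v_{3} + v_{5} + v_{6} = v_{10}  ⟹  sig = (5;(1))

Hence PRS(X_Σ) =
    (2;())
    (2;())
    (2;(1,1))
    (2;(1,1))
    (2;(1,1))
    (2;(1,1))
    (2;(1,1))
    (2;(1,1,1))
    (2;(1,1,1,1))
    (2;(1,1,1,1))
    (2;(1,1,1,2))
    (2;(1,1,2))
    (2;(1,1,2,2))
    (2;(1,2))
    (2;(1,2,2))
    (2;(1,2,2))
    (3;(1))
    (3;(1))
    (3;(1))
    (3;(1,1))
    (4;())
    (4;(1))
    (4;(1,1))
    (5;(1))


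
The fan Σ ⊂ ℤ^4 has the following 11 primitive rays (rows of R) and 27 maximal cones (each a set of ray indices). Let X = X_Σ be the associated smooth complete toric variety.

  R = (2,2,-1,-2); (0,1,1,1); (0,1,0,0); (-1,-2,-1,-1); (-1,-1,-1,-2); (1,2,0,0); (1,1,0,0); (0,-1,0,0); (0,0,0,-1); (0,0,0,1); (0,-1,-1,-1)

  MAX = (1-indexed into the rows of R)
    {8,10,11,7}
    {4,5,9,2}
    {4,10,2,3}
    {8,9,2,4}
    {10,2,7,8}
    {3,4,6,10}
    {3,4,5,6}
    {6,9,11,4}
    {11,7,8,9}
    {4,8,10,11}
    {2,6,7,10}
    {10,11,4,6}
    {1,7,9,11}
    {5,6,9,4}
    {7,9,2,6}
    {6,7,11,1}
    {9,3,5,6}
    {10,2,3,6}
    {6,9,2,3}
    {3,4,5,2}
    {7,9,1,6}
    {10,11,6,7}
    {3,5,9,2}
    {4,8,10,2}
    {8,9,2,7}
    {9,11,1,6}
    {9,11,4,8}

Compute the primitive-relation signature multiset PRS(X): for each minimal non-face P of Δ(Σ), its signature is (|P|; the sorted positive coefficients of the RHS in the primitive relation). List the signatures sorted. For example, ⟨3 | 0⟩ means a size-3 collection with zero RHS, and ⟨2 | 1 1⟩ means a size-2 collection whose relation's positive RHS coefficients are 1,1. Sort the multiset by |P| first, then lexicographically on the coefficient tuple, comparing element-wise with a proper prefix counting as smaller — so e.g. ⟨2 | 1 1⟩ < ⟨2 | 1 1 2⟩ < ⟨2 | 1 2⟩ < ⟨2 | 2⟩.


Primitive collections (21):

  • {2,11}:  v_{2} + v_{11} = 0 — sig = ⟨2 | 0⟩
  • {3,8}:  v_{3} + v_{8} = 0 — sig = ⟨2 | 0⟩
  • {9,10}:  v_{9} + v_{10} = 0 — sig = ⟨2 | 0⟩
  • {3,7}:  v_{3} + v_{7} = v_{6} — sig = ⟨2 | 1⟩
  • {4,7}:  v_{4} + v_{7} = v_{11} — sig = ⟨2 | 1⟩
  • {6,8}:  v_{6} + v_{8} = v_{7} — sig = ⟨2 | 1⟩
  • {3,11}:  v_{3} + v_{11} = v_{4} + v_{6} — sig = ⟨2 | 1 1⟩
  • {5,8}:  v_{5} + v_{8} = v_{4} + v_{9} — sig = ⟨2 | 1 1⟩
  • {5,10}:  v_{5} + v_{10} = v_{3} + v_{4} — sig = ⟨2 | 1 1⟩
  • {1,2}:  v_{1} + v_{2} = v_{6} + v_{7} + v_{9} — sig = ⟨2 | 1 1 1⟩
  • {1,10}:  v_{1} + v_{10} = v_{6} + v_{7} + v_{11} — sig = ⟨2 | 1 1 1⟩
  • {5,7}:  v_{5} + v_{7} = v_{4} + v_{6} + v_{9} — sig = ⟨2 | 1 1 1⟩
  • {1,3}:  v_{1} + v_{3} = 2·v_{6} + v_{9} + v_{11} — sig = ⟨2 | 1 1 2⟩
  • {1,4}:  v_{1} + v_{4} = v_{6} + v_{9} + 2·v_{11} — sig = ⟨2 | 1 1 2⟩
  • {1,8}:  v_{1} + v_{8} = 2·v_{7} + v_{9} + v_{11} — sig = ⟨2 | 1 1 2⟩
  • {5,11}:  v_{5} + v_{11} = 2·v_{4} + v_{6} + v_{9} — sig = ⟨2 | 1 1 2⟩
  • {1,5}:  v_{1} + v_{5} = v_{4} + 2·v_{6} + 2·v_{9} + v_{11} — sig = ⟨2 | 1 1 2 2⟩
  • {2,4,6}:  v_{2} + v_{4} + v_{6} = v_{3} — sig = ⟨3 | 1⟩
  • {3,4,9}:  v_{3} + v_{4} + v_{9} = v_{5} — sig = ⟨3 | 1⟩
  • {2,5,6}:  v_{2} + v_{5} + v_{6} = 2·v_{3} + v_{9} — sig = ⟨3 | 1 2⟩
  • {6,7,9,11}:  v_{6} + v_{7} + v_{9} + v_{11} = v_{1} — sig = ⟨4 | 1⟩

Hence PRS(X_Σ) =
    ⟨2 | 0⟩
    ⟨2 | 0⟩
    ⟨2 | 0⟩
    ⟨2 | 1⟩
    ⟨2 | 1⟩
    ⟨2 | 1⟩
    ⟨2 | 1 1⟩
    ⟨2 | 1 1⟩
    ⟨2 | 1 1⟩
    ⟨2 | 1 1 1⟩
    ⟨2 | 1 1 1⟩
    ⟨2 | 1 1 1⟩
    ⟨2 | 1 1 2⟩
    ⟨2 | 1 1 2⟩
    ⟨2 | 1 1 2⟩
    ⟨2 | 1 1 2⟩
    ⟨2 | 1 1 2 2⟩
    ⟨3 | 1⟩
    ⟨3 | 1⟩
    ⟨3 | 1 2⟩
    ⟨4 | 1⟩


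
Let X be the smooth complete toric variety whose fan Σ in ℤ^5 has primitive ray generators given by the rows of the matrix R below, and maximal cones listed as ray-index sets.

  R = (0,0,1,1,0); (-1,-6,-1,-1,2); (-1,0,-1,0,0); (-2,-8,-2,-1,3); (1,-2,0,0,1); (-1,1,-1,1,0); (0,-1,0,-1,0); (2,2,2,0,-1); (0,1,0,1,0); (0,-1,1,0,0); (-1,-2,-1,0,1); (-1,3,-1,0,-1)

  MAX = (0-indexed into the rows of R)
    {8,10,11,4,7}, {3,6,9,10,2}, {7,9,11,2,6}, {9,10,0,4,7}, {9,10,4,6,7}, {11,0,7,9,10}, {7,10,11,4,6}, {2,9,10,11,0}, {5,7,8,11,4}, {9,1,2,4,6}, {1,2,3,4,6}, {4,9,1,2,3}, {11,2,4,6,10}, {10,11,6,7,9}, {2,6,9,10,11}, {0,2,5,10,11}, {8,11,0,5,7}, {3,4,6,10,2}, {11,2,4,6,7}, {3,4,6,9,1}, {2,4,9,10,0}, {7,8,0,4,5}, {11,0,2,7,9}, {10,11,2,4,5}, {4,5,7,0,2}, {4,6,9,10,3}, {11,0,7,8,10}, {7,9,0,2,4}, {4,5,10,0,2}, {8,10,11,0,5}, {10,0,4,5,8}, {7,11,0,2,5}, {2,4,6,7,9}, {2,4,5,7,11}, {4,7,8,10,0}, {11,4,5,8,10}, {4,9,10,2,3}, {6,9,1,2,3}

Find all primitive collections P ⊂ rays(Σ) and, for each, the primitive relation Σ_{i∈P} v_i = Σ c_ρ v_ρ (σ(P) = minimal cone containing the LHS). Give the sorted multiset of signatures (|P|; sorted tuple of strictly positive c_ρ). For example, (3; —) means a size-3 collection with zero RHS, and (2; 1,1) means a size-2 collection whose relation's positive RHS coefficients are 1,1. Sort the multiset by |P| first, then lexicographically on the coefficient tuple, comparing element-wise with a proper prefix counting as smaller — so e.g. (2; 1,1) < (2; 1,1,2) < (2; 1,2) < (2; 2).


The 23 primitive collections of Σ (r=12, n=5):

  P={6,8}:  v_{6} + v_{8} = 0  ⇒ sig = (2; —)
  P={0,6}:  v_{0} + v_{6} = v_{9}  ⇒ sig = (2; 1)
  P={1,10}:  v_{1} + v_{10} = v_{3}  ⇒ sig = (2; 1)
  P={2,8}:  v_{2} + v_{8} = v_{5}  ⇒ sig = (2; 1)
  P={5,6}:  v_{5} + v_{6} = v_{2}  ⇒ sig = (2; 1)
  P={8,9}:  v_{8} + v_{9} = v_{0}  ⇒ sig = (2; 1)
  P={5,9}:  v_{5} + v_{9} = v_{0} + v_{2}  ⇒ sig = (2; 1,1)
  P={1,7}:  v_{1} + v_{7} = v_{4} + v_{6} + v_{9}  ⇒ sig = (2; 1,1,1)
  P={1,11}:  v_{1} + v_{11} = v_{2} + v_{6} + v_{10}  ⇒ sig = (2; 1,1,1)
  P={1,8}:  v_{1} + v_{8} = v_{2} + v_{4} + v_{9} + v_{10}  ⇒ sig = (2; 1,1,1,1)
  P={3,7}:  v_{3} + v_{7} = v_{4} + v_{6} + v_{9} + v_{10}  ⇒ sig = (2; 1,1,1,1)
  P={0,1}:  v_{0} + v_{1} = v_{2} + v_{4} + 2·v_{9} + v_{10}  ⇒ sig = (2; 1,1,1,2)
  P={1,5}:  v_{1} + v_{5} = 2·v_{2} + v_{4} + v_{9} + v_{10}  ⇒ sig = (2; 1,1,1,2)
  P={3,8}:  v_{3} + v_{8} = v_{2} + v_{4} + v_{9} + 2·v_{10}  ⇒ sig = (2; 1,1,1,2)
  P={3,11}:  v_{3} + v_{11} = v_{2} + v_{6} + 2·v_{10}  ⇒ sig = (2; 1,1,2)
  P={0,3}:  v_{0} + v_{3} = v_{2} + v_{4} + 2·v_{9} + 2·v_{10}  ⇒ sig = (2; 1,1,2,2)
  P={3,5}:  v_{3} + v_{5} = 2·v_{2} + v_{4} + v_{9} + 2·v_{10}  ⇒ sig = (2; 1,1,2,2)
  P={2,7,10}:  v_{2} + v_{7} + v_{10} = 0  ⇒ sig = (3; —)
  P={4,9,11}:  v_{4} + v_{9} + v_{11} = 0  ⇒ sig = (3; —)
  P={0,4,11}:  v_{0} + v_{4} + v_{11} = v_{8}  ⇒ sig = (3; 1)
  P={5,7,10}:  v_{5} + v_{7} + v_{10} = v_{8}  ⇒ sig = (3; 1)
  P={2,4,6,9,10}:  v_{2} + v_{4} + v_{6} + v_{9} + v_{10} = v_{1}  ⇒ sig = (5; 1)
  P={2,3,4,6,9}:  v_{2} + v_{3} + v_{4} + v_{6} + v_{9} = 2·v_{1}  ⇒ sig = (5; 2)

so the primitive-relation signature multiset is
[(2; —), (2; 1), (2; 1), (2; 1), (2; 1), (2; 1), (2; 1,1), (2; 1,1,1), (2; 1,1,1), (2; 1,1,1,1), (2; 1,1,1,1), (2; 1,1,1,2), (2; 1,1,1,2), (2; 1,1,1,2), (2; 1,1,2), (2; 1,1,2,2), (2; 1,1,2,2), (3; —), (3; —), (3; 1), (3; 1), (5; 1), (5; 2)]


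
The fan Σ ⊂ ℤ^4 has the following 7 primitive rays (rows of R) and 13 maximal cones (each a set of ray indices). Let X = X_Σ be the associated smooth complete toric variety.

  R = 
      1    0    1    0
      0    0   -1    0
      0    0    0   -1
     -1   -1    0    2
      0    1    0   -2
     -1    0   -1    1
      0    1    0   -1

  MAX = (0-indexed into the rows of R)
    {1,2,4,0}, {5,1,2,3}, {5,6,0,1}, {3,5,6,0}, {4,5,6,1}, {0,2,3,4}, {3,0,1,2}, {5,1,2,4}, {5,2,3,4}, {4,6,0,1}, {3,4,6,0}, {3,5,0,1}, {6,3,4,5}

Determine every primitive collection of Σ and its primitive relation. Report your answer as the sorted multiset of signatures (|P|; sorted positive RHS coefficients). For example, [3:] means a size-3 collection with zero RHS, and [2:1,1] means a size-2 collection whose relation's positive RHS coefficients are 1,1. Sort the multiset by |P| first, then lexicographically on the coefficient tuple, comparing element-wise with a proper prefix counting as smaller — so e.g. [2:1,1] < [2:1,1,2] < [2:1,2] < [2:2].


Σ has 5 primitive collections:

  {2,6}:  v_{2} + v_{6} = v_{4}  ⇒ sig = [2:1]
  {0,2,5}:  v_{0} + v_{2} + v_{5} = 0  ⇒ sig = [3:]
  {0,4,5}:  v_{0} + v_{4} + v_{5} = v_{6}  ⇒ sig = [3:1]
  {1,3,6}:  v_{1} + v_{3} + v_{6} = v_{5}  ⇒ sig = [3:1]
  {1,3,4}:  v_{1} + v_{3} + v_{4} = v_{2} + v_{5}  ⇒ sig = [3:1,1]

Sorted signature multiset PRS(X):
    [2:1]
    [3:]
    [3:1]
    [3:1]
    [3:1,1]


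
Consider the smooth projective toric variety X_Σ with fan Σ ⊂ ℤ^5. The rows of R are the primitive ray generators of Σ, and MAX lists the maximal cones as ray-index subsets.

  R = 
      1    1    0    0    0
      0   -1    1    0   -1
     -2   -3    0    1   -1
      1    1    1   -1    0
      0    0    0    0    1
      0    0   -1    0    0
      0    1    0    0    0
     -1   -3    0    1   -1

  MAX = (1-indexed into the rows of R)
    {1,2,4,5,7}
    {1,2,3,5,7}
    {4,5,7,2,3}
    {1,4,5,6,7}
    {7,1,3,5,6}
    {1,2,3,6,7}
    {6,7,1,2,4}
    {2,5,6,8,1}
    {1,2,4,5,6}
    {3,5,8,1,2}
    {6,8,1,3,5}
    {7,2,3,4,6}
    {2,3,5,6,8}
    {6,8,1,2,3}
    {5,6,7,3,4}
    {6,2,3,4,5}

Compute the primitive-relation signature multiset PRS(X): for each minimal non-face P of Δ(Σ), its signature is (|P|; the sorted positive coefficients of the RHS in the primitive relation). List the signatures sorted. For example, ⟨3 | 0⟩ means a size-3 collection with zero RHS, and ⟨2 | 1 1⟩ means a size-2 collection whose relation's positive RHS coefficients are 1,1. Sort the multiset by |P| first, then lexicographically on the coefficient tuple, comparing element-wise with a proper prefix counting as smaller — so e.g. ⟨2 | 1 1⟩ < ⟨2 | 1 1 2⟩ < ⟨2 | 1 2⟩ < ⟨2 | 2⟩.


5 collections generate NE(X_Σ); each relation:

  {7,8}:  v_{7} + v_{8} = v_{1} + v_{3}  ⟹  sig = ⟨2 | 1 1⟩
  {4,8}:  v_{4} + v_{8} = 2·v_{2} + v_{5} + v_{6}  ⟹  sig = ⟨2 | 1 1 2⟩
  {1,3,4}:  v_{1} + v_{3} + v_{4} = v_{2}  ⟹  sig = ⟨3 | 1⟩
  {2,5,6,7}:  v_{2} + v_{5} + v_{6} + v_{7} = 0  ⟹  sig = ⟨4 | 0⟩
  {1,2,3,5,6}:  v_{1} + v_{2} + v_{3} + v_{5} + v_{6} = v_{8}  ⟹  sig = ⟨5 | 1⟩

Sorted signature multiset PRS(X):
    ⟨2 | 1 1⟩
    ⟨2 | 1 1 2⟩
    ⟨3 | 1⟩
    ⟨4 | 0⟩
    ⟨5 | 1⟩


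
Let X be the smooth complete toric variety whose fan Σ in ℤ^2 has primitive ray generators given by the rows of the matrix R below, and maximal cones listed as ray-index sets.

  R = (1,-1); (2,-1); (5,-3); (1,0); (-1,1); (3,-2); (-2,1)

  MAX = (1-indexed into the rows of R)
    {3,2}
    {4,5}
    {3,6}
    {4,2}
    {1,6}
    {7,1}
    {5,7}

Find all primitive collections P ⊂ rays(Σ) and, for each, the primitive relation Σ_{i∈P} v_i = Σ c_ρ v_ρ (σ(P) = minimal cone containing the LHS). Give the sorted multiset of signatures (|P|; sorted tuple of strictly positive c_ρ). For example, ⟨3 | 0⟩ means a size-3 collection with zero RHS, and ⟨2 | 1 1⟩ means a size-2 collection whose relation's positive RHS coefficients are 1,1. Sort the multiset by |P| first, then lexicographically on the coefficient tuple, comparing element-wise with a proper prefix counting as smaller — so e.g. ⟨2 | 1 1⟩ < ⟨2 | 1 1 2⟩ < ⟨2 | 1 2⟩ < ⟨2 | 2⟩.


Minimal non-faces — 14 found among 7 rays, 7 max cones:

  P={1,5}:  v_{1} + v_{5} = 0 ; sig = ⟨2 | 0⟩
  P={2,7}:  v_{2} + v_{7} = 0 ; sig = ⟨2 | 0⟩
  P={1,2}:  v_{1} + v_{2} = v_{6} ; sig = ⟨2 | 1⟩
  P={1,4}:  v_{1} + v_{4} = v_{2} ; sig = ⟨2 | 1⟩
  P={2,5}:  v_{2} + v_{5} = v_{4} ; sig = ⟨2 | 1⟩
  P={2,6}:  v_{2} + v_{6} = v_{3} ; sig = ⟨2 | 1⟩
  P={3,7}:  v_{3} + v_{7} = v_{6} ; sig = ⟨2 | 1⟩
  P={4,7}:  v_{4} + v_{7} = v_{5} ; sig = ⟨2 | 1⟩
  P={5,6}:  v_{5} + v_{6} = v_{2} ; sig = ⟨2 | 1⟩
  P={6,7}:  v_{6} + v_{7} = v_{1} ; sig = ⟨2 | 1⟩
  P={1,3}:  v_{1} + v_{3} = 2·v_{6} ; sig = ⟨2 | 2⟩
  P={3,5}:  v_{3} + v_{5} = 2·v_{2} ; sig = ⟨2 | 2⟩
  P={4,6}:  v_{4} + v_{6} = 2·v_{2} ; sig = ⟨2 | 2⟩
  P={3,4}:  v_{3} + v_{4} = 3·v_{2} ; sig = ⟨2 | 3⟩

Hence PRS(X_Σ) =
    ⟨2 | 0⟩
    ⟨2 | 0⟩
    ⟨2 | 1⟩
    ⟨2 | 1⟩
    ⟨2 | 1⟩
    ⟨2 | 1⟩
    ⟨2 | 1⟩
    ⟨2 | 1⟩
    ⟨2 | 1⟩
    ⟨2 | 1⟩
    ⟨2 | 2⟩
    ⟨2 | 2⟩
    ⟨2 | 2⟩
    ⟨2 | 3⟩


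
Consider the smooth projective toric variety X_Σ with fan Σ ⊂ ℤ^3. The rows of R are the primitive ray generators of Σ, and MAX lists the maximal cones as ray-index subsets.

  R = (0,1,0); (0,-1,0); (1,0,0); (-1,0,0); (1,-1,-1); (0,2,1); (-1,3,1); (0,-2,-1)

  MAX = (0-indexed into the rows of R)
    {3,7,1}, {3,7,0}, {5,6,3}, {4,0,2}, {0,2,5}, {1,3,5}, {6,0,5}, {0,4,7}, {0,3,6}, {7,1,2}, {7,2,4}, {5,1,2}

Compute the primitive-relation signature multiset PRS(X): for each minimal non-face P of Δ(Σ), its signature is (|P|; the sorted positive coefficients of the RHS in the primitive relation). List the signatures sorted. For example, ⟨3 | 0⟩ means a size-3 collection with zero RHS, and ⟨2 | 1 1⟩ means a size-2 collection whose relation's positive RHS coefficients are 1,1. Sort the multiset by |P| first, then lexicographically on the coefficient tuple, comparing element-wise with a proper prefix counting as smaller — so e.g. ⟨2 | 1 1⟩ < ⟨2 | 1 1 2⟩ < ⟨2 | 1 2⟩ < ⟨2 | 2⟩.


12 minimal non-faces of Δ(Σ) (on 8 rays):

  P = {0,1}:  v_{0} + v_{1} = 0 ; sig = ⟨2 | 0⟩
  P = {2,3}:  v_{2} + v_{3} = 0 ; sig = ⟨2 | 0⟩
  P = {5,7}:  v_{5} + v_{7} = 0 ; sig = ⟨2 | 0⟩
  P = {1,4}:  v_{1} + v_{4} = v_{2} + v_{7} ; sig = ⟨2 | 1 1⟩
  P = {1,6}:  v_{1} + v_{6} = v_{3} + v_{5} ; sig = ⟨2 | 1 1⟩
  P = {2,6}:  v_{2} + v_{6} = v_{0} + v_{5} ; sig = ⟨2 | 1 1⟩
  P = {3,4}:  v_{3} + v_{4} = v_{0} + v_{7} ; sig = ⟨2 | 1 1⟩
  P = {4,5}:  v_{4} + v_{5} = v_{0} + v_{2} ; sig = ⟨2 | 1 1⟩
  P = {6,7}:  v_{6} + v_{7} = v_{0} + v_{3} ; sig = ⟨2 | 1 1⟩
  P = {4,6}:  v_{4} + v_{6} = 2·v_{0} ; sig = ⟨2 | 2⟩
  P = {0,2,7}:  v_{0} + v_{2} + v_{7} = v_{4} ; sig = ⟨3 | 1⟩
  P = {0,3,5}:  v_{0} + v_{3} + v_{5} = v_{6} ; sig = ⟨3 | 1⟩

Sorted signature multiset PRS(X):
    |P|=2: 10 collections, coeffs (), (), (), (1,1), (1,1), (1,1), (1,1), (1,1), (1,1), (2)
    |P|=3: 2 collections, coeffs (1), (1)


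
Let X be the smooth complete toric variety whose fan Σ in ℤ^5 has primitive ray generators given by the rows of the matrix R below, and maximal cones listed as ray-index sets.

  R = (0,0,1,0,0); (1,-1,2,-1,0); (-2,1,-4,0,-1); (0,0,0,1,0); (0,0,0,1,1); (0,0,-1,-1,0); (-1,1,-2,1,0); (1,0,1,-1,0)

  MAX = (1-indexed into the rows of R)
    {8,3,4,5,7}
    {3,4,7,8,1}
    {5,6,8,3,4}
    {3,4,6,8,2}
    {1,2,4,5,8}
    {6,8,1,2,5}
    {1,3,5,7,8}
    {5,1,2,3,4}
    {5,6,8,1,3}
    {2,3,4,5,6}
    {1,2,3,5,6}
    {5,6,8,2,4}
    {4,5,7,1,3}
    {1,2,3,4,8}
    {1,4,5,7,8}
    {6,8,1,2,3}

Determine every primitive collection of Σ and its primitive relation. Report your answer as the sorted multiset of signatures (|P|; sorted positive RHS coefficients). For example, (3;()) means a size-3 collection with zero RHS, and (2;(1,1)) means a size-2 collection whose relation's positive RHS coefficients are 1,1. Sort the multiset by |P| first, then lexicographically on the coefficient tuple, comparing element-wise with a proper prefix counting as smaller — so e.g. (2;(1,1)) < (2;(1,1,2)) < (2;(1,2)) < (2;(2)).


Minimal non-faces — 5 found among 8 rays, 16 max cones:

  P={2,7}:  v_{2} + v_{7} = 0  ⇒ sig = (2;())
  P={6,7}:  v_{6} + v_{7} = v_{3} + v_{5} + v_{8}  ⇒ sig = (2;(1,1,1))
  P={1,4,6}:  v_{1} + v_{4} + v_{6} = 0  ⇒ sig = (3;())
  P={2,3,5,8}:  v_{2} + v_{3} + v_{5} + v_{8} = v_{6}  ⇒ sig = (4;(1))
  P={1,3,4,5,8}:  v_{1} + v_{3} + v_{4} + v_{5} + v_{8} = v_{7}  ⇒ sig = (5;(1))

so the primitive-relation signature multiset is
{ (2;()),  (2;(1,1,1)),  (3;()),  (4;(1)),  (5;(1)) }


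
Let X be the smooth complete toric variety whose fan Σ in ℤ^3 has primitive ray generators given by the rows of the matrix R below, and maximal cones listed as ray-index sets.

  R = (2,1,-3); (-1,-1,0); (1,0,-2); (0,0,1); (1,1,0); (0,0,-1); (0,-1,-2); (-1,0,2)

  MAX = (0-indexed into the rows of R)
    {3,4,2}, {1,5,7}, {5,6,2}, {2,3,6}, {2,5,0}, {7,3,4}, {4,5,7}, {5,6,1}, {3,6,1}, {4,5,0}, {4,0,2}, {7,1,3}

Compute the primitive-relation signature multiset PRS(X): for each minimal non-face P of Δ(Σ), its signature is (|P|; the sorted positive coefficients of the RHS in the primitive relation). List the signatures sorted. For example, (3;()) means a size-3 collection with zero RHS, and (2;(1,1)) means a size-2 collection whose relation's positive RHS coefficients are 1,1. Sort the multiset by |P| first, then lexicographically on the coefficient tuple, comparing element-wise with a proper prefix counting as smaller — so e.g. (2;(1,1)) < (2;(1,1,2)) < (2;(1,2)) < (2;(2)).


11 minimal non-faces of Δ(Σ) (on 8 rays):

  P = {1,4}:  v_{1} + v_{4} = 0  ⟹  sig = (2;())
  P = {2,7}:  v_{2} + v_{7} = 0  ⟹  sig = (2;())
  P = {3,5}:  v_{3} + v_{5} = 0  ⟹  sig = (2;())
  P = {1,2}:  v_{1} + v_{2} = v_{6}  ⟹  sig = (2;(1))
  P = {4,6}:  v_{4} + v_{6} = v_{2}  ⟹  sig = (2;(1))
  P = {6,7}:  v_{6} + v_{7} = v_{1}  ⟹  sig = (2;(1))
  P = {0,1}:  v_{0} + v_{1} = v_{2} + v_{5}  ⟹  sig = (2;(1,1))
  P = {0,3}:  v_{0} + v_{3} = v_{2} + v_{4}  ⟹  sig = (2;(1,1))
  P = {0,7}:  v_{0} + v_{7} = v_{4} + v_{5}  ⟹  sig = (2;(1,1))
  P = {0,6}:  v_{0} + v_{6} = 2·v_{2} + v_{5}  ⟹  sig = (2;(1,2))
  P = {2,4,5}:  v_{2} + v_{4} + v_{5} = v_{0}  ⟹  sig = (3;(1))

Sorted signature multiset PRS(X):
    (2;())
    (2;())
    (2;())
    (2;(1))
    (2;(1))
    (2;(1))
    (2;(1,1))
    (2;(1,1))
    (2;(1,1))
    (2;(1,2))
    (3;(1))


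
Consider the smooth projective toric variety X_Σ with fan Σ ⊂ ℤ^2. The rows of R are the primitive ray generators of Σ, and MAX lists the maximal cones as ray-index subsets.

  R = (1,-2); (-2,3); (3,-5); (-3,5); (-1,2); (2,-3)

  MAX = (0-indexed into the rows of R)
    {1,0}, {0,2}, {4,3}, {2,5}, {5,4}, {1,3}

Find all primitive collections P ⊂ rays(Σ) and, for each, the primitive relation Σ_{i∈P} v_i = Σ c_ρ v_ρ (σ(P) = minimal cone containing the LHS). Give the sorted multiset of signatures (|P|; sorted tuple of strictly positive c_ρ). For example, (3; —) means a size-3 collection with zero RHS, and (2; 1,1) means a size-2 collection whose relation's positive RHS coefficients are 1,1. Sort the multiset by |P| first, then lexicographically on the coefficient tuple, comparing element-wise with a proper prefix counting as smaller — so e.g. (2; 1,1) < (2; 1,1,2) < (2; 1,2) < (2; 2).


|primitive collections| = 9. Relations:

  {0,4}:  v_{0} + v_{4} = 0  ⟹  sig = (2; —)
  {1,5}:  v_{1} + v_{5} = 0  ⟹  sig = (2; —)
  {2,3}:  v_{2} + v_{3} = 0  ⟹  sig = (2; —)
  {0,3}:  v_{0} + v_{3} = v_{1}  ⟹  sig = (2; 1)
  {0,5}:  v_{0} + v_{5} = v_{2}  ⟹  sig = (2; 1)
  {1,2}:  v_{1} + v_{2} = v_{0}  ⟹  sig = (2; 1)
  {1,4}:  v_{1} + v_{4} = v_{3}  ⟹  sig = (2; 1)
  {2,4}:  v_{2} + v_{4} = v_{5}  ⟹  sig = (2; 1)
  {3,5}:  v_{3} + v_{5} = v_{4}  ⟹  sig = (2; 1)

Hence PRS(X_Σ) =
    (2; —)
    (2; —)
    (2; —)
    (2; 1)
    (2; 1)
    (2; 1)
    (2; 1)
    (2; 1)
    (2; 1)
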